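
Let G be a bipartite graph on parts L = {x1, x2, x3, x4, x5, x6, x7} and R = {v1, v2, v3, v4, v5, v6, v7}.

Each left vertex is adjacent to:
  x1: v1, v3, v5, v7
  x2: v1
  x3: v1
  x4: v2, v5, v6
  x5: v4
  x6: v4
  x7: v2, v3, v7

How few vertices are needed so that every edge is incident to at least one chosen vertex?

5

The 5 edges x1–v7, x2–v1, x4–v6, x5–v4, x7–v2 form a matching, so any vertex cover needs at least 5 vertices (one per matched edge).
Conversely {x1, x4, x7, v1, v4} meets every edge and has exactly 5 vertices, so 5 is optimal.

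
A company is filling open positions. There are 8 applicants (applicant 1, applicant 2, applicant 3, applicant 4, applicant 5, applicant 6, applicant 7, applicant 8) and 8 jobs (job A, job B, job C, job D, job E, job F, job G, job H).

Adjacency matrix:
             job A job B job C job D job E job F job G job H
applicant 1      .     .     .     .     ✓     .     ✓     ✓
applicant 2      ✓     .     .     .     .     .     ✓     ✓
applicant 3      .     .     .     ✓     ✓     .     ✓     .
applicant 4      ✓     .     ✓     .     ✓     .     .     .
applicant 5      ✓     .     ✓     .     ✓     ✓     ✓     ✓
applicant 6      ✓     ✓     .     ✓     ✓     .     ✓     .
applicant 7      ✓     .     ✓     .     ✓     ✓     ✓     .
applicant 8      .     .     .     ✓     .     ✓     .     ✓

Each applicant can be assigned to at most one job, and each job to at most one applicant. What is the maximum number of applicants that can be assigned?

One maximum matching: applicant 1-job E, applicant 2-job A, applicant 3-job D, applicant 4-job C, applicant 5-job F, applicant 6-job B, applicant 7-job G, applicant 8-job H.
All 8 applicants are matched, so no larger matching exists.

8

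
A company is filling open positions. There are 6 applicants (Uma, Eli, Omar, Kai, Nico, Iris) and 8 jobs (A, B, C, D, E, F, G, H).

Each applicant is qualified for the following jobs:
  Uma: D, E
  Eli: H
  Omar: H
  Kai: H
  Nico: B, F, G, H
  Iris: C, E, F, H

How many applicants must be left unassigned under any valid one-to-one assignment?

2

A valid assignment of size 4: Uma→D, Eli→H, Nico→B, Iris→E.
The set {Eli, Omar, Kai} has only 1 neighbour ({H}), so by Hall's theorem at most 4 of the 6 applicants can be matched.
That matches 4 of the 6, leaving 2 unmatched; no matching can do better.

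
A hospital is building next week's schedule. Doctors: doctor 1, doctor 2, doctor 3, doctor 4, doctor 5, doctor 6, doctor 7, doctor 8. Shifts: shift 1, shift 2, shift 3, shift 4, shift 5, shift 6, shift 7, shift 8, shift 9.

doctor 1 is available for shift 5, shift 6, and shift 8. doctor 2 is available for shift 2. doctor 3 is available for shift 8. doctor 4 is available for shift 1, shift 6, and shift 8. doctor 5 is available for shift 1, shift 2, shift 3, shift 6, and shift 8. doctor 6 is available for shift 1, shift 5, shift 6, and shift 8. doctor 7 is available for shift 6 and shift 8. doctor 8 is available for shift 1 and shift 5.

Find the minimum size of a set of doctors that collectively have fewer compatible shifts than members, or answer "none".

5

Take S = {doctor 1, doctor 3, doctor 4, doctor 6, doctor 7}. Its neighbourhood is {shift 1, shift 5, shift 6, shift 8}, so |N(S)| = 4 < |S| = 5.
Every subset of size less than 5 has at least as many neighbours as members, so 5 is the minimum.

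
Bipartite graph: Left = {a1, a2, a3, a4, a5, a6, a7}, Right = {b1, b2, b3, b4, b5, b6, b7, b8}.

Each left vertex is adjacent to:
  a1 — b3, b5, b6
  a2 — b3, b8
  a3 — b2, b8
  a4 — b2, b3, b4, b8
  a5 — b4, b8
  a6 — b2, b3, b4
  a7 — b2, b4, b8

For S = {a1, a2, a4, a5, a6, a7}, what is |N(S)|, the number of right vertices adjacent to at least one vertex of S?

The union of neighbours of {a1, a2, a4, a5, a6, a7} is {b2, b3, b4, b5, b6, b8}, which has 6 elements.
Since |N(S)| = 6 ≥ |S| = 6, Hall's condition holds for this subset.

6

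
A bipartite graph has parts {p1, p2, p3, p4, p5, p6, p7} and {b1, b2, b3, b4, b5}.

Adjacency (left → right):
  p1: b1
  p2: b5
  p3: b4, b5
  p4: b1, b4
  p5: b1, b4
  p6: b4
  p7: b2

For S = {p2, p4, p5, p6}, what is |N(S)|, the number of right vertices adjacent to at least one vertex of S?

3

The union of neighbours of {p2, p4, p5, p6} is {b1, b4, b5}, which has 3 elements.
Since |N(S)| = 3 < |S| = 4, Hall's condition fails for this subset.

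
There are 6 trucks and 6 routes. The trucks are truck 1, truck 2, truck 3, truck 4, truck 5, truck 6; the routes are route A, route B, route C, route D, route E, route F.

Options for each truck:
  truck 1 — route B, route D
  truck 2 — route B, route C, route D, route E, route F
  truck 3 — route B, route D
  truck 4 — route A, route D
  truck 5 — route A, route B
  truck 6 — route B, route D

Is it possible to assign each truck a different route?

No

The set {truck 1, truck 3, truck 4, truck 5, truck 6} has only 3 neighbours ({route A, route B, route D}), so by Hall's theorem at most 4 of the 6 trucks can be matched.
Hence no matching covers every truck.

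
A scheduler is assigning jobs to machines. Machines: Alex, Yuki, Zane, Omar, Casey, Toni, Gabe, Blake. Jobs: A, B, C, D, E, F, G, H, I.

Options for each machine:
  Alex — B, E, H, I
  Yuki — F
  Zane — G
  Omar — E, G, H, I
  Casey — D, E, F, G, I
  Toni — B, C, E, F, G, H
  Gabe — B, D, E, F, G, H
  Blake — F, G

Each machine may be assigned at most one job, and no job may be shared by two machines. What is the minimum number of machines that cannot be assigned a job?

1

A valid assignment of size 7: Alex–B, Yuki–F, Zane–G, Omar–I, Casey–D, Toni–H, Gabe–E.
The set {Yuki, Zane, Blake} has only 2 neighbours ({F, G}), so by Hall's theorem at most 7 of the 8 machines can be matched.
That matches 7 of the 8, leaving 1 unmatched; no matching can do better.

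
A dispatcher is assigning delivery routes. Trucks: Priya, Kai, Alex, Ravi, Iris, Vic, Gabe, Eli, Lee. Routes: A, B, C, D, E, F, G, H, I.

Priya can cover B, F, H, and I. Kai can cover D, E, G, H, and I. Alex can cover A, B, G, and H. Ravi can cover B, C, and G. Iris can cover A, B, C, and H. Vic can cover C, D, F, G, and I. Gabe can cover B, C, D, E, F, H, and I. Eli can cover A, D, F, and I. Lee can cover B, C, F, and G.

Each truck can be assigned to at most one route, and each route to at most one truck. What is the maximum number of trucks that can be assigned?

9

One maximum matching: Priya→F, Kai→E, Alex→H, Ravi→C, Iris→A, Vic→G, Gabe→D, Eli→I, Lee→B.
All 9 trucks are matched, so no larger matching exists.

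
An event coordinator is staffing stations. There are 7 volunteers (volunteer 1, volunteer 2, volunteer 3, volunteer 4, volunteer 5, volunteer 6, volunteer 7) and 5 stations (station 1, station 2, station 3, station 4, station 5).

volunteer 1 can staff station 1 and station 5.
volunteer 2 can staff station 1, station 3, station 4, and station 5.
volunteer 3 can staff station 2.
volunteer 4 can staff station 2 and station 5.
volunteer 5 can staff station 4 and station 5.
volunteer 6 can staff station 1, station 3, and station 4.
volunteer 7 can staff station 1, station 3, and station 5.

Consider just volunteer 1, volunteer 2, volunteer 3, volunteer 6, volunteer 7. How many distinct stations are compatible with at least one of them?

5

The union of neighbours of {volunteer 1, volunteer 2, volunteer 3, volunteer 6, volunteer 7} is {station 1, station 2, station 3, station 4, station 5}, which has 5 elements.
Since |N(S)| = 5 ≥ |S| = 5, Hall's condition holds for this subset.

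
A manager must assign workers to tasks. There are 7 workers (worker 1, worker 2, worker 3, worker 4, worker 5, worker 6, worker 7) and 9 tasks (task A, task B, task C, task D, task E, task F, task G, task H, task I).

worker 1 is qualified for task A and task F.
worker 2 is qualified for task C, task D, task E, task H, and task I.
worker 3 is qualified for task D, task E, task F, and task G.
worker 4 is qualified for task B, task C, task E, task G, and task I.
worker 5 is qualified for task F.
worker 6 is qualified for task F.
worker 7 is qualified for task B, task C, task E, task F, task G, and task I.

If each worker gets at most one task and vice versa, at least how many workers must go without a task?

One maximum matching: worker 1-task A, worker 2-task D, worker 3-task E, worker 4-task C, worker 5-task F, worker 7-task I.
The set {worker 5, worker 6} has only 1 neighbour ({task F}), so by Hall's theorem at most 6 of the 7 workers can be matched.
That matches 6 of the 7, leaving 1 unmatched; no matching can do better.

1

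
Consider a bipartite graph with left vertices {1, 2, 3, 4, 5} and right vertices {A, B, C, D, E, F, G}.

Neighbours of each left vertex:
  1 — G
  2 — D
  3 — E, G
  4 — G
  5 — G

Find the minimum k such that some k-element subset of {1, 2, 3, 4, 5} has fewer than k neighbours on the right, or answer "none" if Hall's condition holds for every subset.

2

Take S = {1, 4}. Its neighbourhood is {G}, so |N(S)| = 1 < |S| = 2.
No single vertex violates Hall's condition since each has at least one neighbour, so 2 is the minimum.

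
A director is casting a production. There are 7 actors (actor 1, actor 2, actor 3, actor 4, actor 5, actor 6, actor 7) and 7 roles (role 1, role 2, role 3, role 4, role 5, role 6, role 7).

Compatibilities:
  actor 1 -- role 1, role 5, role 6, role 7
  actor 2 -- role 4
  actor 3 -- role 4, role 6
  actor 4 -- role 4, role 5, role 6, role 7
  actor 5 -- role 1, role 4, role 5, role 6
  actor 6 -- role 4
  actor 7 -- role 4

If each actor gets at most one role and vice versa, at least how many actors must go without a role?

2

A valid assignment of size 5: actor 1–role 1, actor 2–role 4, actor 3–role 6, actor 4–role 7, actor 5–role 5.
The set {actor 2, actor 6, actor 7} has only 1 neighbour ({role 4}), so by Hall's theorem at most 5 of the 7 actors can be matched.
That matches 5 of the 7, leaving 2 unmatched; no matching can do better.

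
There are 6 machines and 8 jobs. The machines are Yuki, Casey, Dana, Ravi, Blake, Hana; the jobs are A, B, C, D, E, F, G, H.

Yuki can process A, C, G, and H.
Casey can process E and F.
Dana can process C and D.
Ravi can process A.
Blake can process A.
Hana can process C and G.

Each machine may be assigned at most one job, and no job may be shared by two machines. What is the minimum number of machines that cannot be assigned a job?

1

For example, pair Yuki–G, Casey–E, Dana–D, Ravi–A, Hana–C.
The set {Ravi, Blake} has only 1 neighbour ({A}), so by Hall's theorem at most 5 of the 6 machines can be matched.
That matches 5 of the 6, leaving 1 unmatched; no matching can do better.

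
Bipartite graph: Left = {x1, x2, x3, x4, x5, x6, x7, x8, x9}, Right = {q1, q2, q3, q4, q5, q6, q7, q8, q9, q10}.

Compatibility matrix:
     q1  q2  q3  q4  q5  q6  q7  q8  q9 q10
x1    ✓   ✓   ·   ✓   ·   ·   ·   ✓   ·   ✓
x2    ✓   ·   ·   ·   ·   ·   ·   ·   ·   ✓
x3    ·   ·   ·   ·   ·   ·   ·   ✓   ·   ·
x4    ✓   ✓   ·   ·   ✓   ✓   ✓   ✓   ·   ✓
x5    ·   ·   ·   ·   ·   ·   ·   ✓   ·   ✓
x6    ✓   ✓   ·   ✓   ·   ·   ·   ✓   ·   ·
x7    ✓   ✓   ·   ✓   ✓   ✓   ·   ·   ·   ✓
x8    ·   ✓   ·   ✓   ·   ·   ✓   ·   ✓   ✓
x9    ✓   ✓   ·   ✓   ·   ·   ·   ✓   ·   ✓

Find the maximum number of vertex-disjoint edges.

A valid assignment of size 8: x1–q4, x2–q1, x3–q8, x4–q7, x5–q10, x6–q2, x7–q6, x8–q9.
The set {x1, x2, x3, x5, x6, x9} has only 5 neighbours ({q1, q10, q2, q4, q8}), so by Hall's theorem at most 8 of the 9 left vertices can be matched.

8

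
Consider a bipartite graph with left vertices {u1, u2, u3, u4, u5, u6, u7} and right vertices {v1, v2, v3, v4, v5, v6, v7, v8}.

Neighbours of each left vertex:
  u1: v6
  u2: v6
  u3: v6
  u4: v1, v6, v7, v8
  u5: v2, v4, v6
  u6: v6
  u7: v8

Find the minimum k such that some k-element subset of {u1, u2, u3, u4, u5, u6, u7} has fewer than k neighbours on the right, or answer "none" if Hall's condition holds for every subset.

2

Take S = {u1, u2}. Its neighbourhood is {v6}, so |N(S)| = 1 < |S| = 2.
No single vertex violates Hall's condition since each has at least one neighbour, so 2 is the minimum.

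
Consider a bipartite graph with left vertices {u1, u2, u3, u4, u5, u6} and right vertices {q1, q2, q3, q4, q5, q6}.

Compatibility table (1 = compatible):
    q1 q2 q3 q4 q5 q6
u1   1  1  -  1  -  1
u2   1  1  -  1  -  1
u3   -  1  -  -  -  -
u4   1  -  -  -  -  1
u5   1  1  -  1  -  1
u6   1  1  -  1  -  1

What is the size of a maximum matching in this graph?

4

For example, pair u1–q4, u2–q1, u3–q2, u4–q6.
The set {u1, u2, u3, u4, u5, u6} has only 4 neighbours ({q1, q2, q4, q6}), so by Hall's theorem at most 4 of the 6 left vertices can be matched.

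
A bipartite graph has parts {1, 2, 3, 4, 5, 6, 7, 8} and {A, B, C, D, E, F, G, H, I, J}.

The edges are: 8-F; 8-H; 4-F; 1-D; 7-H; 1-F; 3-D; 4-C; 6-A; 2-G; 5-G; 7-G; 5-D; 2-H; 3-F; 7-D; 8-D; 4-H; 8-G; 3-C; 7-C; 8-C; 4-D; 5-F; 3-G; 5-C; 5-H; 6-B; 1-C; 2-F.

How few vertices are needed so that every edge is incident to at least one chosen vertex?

6

A maximum matching has 6 edges (e.g. 1–D, 2–F, 3–C, 4–H, 5–G, 6–B).
By König's theorem the minimum vertex cover has the same size. One such cover is {6, C, D, F, G, H}.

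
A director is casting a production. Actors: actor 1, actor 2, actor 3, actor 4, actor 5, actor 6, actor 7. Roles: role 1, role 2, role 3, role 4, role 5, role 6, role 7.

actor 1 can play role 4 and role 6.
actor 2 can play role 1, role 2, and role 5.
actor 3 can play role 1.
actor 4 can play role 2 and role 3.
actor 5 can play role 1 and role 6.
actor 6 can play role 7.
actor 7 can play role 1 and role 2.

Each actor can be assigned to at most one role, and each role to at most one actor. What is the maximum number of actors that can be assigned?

One maximum matching: actor 1→role 4, actor 2→role 5, actor 3→role 1, actor 4→role 3, actor 5→role 6, actor 6→role 7, actor 7→role 2.
This saturates every actor, so 7 is the maximum.

7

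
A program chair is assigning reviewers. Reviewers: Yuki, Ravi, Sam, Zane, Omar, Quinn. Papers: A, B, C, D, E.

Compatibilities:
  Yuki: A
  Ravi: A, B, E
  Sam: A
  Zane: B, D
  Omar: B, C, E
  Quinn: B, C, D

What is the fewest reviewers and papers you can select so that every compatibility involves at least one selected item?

5

The 5 edges Yuki–A, Ravi–E, Zane–D, Omar–C, Quinn–B form a matching, so any vertex cover needs at least 5 vertices (one per matched edge).
Conversely {Ravi, Zane, Omar, Quinn, A} meets every edge and has exactly 5 vertices, so 5 is optimal.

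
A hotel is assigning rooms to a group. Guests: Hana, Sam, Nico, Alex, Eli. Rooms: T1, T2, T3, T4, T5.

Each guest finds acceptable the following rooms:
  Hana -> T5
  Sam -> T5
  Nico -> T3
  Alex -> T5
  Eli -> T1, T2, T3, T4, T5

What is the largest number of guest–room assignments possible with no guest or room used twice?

3

For example, pair Hana–T5, Nico–T3, Eli–T4.
The set {Hana, Sam, Alex} has only 1 neighbour ({T5}), so by Hall's theorem at most 3 of the 5 guests can be matched.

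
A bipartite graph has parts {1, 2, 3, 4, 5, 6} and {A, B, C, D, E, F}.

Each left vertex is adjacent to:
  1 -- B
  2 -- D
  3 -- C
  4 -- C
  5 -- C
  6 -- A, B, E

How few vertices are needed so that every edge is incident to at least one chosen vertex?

A maximum matching has 4 edges (e.g. 1–B, 2–D, 3–C, 6–E).
By König's theorem the minimum vertex cover has the same size. One such cover is {1, 2, 6, C}.

4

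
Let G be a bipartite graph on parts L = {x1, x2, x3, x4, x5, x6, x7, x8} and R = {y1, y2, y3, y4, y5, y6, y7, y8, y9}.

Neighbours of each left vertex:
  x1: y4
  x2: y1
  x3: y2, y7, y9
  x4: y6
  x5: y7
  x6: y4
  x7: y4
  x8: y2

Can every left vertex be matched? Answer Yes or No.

The set {x1, x6, x7} has only 1 neighbour ({y4}), so by Hall's theorem at most 6 of the 8 left vertices can be matched.
Hence no matching covers every left vertex.

No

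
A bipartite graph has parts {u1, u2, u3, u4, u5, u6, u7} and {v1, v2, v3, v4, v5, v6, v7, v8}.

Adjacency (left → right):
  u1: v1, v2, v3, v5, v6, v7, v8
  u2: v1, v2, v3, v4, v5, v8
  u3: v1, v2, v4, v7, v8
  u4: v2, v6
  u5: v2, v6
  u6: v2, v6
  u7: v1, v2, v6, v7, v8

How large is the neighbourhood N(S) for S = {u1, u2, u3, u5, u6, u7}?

8

The union of neighbours of {u1, u2, u3, u5, u6, u7} is {v1, v2, v3, v4, v5, v6, v7, v8}, which has 8 elements.
Since |N(S)| = 8 ≥ |S| = 6, Hall's condition holds for this subset.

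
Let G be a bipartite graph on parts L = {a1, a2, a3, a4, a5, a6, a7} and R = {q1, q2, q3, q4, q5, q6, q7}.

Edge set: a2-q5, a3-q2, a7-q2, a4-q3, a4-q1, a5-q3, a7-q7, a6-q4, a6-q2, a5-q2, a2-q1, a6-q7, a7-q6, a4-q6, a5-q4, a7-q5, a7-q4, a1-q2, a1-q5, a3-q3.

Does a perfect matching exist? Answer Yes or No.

For example, pair a1→q5, a2→q1, a3→q2, a4→q3, a5→q4, a6→q7, a7→q6.
Every left vertex is matched, so this is a perfect matching.

Yes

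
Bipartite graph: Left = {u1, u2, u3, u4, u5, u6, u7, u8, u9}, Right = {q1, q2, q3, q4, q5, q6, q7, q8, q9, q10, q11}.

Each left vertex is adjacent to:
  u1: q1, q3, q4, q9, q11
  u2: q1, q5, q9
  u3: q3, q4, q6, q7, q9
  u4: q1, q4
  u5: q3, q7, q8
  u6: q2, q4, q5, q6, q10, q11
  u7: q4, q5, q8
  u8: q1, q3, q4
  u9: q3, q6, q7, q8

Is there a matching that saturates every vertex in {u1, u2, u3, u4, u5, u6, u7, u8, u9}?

Yes

One maximum matching: u1→q4, u2→q5, u3→q9, u4→q1, u5→q7, u6→q11, u7→q8, u8→q3, u9→q6.
Every left vertex is matched, so this matching saturates all of them.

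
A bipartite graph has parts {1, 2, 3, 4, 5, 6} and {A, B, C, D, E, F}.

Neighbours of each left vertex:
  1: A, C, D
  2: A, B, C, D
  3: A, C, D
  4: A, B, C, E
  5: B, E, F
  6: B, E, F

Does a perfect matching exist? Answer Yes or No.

A valid assignment of size 6: 1–A, 2–C, 3–D, 4–E, 5–F, 6–B.
All 6 left vertices are covered.

Yes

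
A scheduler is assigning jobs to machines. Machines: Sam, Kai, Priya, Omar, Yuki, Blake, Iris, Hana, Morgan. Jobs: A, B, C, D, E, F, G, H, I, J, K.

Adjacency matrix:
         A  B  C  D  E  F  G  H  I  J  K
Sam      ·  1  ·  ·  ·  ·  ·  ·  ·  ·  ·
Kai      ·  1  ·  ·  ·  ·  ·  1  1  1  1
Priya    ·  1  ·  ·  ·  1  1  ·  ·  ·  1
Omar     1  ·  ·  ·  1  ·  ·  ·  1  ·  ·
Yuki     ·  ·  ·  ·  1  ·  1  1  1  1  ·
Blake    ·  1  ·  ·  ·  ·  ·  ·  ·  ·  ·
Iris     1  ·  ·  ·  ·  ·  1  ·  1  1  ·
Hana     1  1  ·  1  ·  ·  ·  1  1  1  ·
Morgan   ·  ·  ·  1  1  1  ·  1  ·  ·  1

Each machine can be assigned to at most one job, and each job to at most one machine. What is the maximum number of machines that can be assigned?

For example, pair Sam–B, Kai–J, Priya–F, Omar–E, Yuki–G, Iris–I, Hana–A, Morgan–K.
The set {Sam, Blake} has only 1 neighbour ({B}), so by Hall's theorem at most 8 of the 9 machines can be matched.

8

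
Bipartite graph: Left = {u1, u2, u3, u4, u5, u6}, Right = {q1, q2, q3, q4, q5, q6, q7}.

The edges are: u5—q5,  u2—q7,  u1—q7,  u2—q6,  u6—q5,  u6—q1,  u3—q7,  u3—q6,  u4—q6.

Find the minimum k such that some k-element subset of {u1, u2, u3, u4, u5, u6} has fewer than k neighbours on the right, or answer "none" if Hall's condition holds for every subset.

3

Take S = {u1, u2, u3}. Its neighbourhood is {q6, q7}, so |N(S)| = 2 < |S| = 3.
Every subset of size less than 3 has at least as many neighbours as members, so 3 is the minimum.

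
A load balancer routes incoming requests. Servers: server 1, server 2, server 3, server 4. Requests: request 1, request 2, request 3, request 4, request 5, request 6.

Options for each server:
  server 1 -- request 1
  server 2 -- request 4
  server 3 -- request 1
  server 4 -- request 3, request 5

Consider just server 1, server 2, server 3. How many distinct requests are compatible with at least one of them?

2

The union of neighbours of {server 1, server 2, server 3} is {request 1, request 4}, which has 2 elements.
Since |N(S)| = 2 < |S| = 3, Hall's condition fails for this subset.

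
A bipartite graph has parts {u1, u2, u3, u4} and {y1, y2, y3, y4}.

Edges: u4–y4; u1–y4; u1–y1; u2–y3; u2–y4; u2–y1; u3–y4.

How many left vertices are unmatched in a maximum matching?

1

For example, pair u1-y1, u2-y3, u3-y4.
The set {u3, u4} has only 1 neighbour ({y4}), so by Hall's theorem at most 3 of the 4 left vertices can be matched.
That matches 3 of the 4, leaving 1 unmatched; no matching can do better.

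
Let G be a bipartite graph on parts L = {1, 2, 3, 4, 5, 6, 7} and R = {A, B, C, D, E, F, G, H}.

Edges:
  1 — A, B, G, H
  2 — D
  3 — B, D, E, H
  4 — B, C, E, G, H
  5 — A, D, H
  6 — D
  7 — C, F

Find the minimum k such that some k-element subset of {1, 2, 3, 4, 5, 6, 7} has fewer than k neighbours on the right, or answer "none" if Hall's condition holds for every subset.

2

Take S = {2, 6}. Its neighbourhood is {D}, so |N(S)| = 1 < |S| = 2.
No single vertex violates Hall's condition since each has at least one neighbour, so 2 is the minimum.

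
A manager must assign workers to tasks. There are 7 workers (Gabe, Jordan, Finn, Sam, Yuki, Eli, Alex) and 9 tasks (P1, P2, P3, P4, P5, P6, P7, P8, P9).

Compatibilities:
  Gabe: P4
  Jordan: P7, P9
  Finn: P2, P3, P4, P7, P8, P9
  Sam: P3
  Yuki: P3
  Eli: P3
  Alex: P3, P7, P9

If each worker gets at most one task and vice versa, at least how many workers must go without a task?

One maximum matching: Gabe-P4, Jordan-P7, Finn-P2, Sam-P3, Alex-P9.
The set {Sam, Yuki, Eli} has only 1 neighbour ({P3}), so by Hall's theorem at most 5 of the 7 workers can be matched.
That matches 5 of the 7, leaving 2 unmatched; no matching can do better.

2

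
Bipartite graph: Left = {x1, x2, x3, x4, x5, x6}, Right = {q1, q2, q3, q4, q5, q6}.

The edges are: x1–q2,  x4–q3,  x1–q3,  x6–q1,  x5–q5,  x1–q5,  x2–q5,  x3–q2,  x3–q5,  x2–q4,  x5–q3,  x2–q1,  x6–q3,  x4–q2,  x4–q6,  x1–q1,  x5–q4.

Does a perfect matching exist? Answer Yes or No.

Yes

One maximum matching: x1-q2, x2-q1, x3-q5, x4-q6, x5-q4, x6-q3.
All 6 left vertices are covered.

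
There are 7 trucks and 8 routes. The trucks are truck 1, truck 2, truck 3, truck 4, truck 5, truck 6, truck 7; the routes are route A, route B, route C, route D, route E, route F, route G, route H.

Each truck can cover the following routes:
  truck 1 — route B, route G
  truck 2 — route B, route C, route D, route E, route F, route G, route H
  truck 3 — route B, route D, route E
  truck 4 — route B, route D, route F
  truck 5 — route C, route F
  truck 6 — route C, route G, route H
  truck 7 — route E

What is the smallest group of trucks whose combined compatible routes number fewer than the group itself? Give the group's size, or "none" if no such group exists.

A matching saturating every truck exists, for instance truck 1→route B, truck 2→route G, truck 3→route D, truck 4→route F, truck 5→route C, truck 6→route H, truck 7→route E.
By Hall's marriage theorem, this means |N(S)| ≥ |S| for every subset S, so no violating subset exists.

none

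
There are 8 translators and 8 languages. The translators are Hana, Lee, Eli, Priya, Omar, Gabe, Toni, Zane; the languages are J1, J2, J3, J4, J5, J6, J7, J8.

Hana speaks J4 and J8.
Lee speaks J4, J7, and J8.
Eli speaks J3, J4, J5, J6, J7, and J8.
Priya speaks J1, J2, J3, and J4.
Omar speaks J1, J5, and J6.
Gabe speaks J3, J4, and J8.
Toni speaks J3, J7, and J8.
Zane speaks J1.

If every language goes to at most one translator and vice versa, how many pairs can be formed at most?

For example, pair Hana–J4, Lee–J7, Eli–J6, Priya–J2, Omar–J5, Gabe–J8, Toni–J3, Zane–J1.
This saturates every translator, so 8 is the maximum.

8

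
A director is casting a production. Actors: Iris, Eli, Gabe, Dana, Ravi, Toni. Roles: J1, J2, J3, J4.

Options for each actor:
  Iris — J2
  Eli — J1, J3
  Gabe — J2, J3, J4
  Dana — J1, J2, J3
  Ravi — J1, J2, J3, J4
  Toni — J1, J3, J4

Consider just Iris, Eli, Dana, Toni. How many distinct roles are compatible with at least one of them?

The union of neighbours of {Iris, Eli, Dana, Toni} is {J1, J2, J3, J4}, which has 4 elements.
Since |N(S)| = 4 ≥ |S| = 4, Hall's condition holds for this subset.

4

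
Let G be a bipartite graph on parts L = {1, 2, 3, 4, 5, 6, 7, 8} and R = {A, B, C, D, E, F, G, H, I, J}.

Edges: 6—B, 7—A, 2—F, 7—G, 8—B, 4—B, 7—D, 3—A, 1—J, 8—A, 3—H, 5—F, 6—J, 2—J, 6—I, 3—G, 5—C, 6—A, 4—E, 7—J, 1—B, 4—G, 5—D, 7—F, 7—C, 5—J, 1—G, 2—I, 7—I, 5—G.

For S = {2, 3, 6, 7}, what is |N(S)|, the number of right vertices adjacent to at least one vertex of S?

The union of neighbours of {2, 3, 6, 7} is {A, B, C, D, F, G, H, I, J}, which has 9 elements.
Since |N(S)| = 9 ≥ |S| = 4, Hall's condition holds for this subset.

9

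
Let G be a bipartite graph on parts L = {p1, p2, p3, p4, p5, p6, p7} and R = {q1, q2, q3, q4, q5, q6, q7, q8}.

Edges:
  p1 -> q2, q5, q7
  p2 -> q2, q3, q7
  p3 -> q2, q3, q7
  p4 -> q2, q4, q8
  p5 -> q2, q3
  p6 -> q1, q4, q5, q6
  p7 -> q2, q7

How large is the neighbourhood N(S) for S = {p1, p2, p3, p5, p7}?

4

The union of neighbours of {p1, p2, p3, p5, p7} is {q2, q3, q5, q7}, which has 4 elements.
Since |N(S)| = 4 < |S| = 5, Hall's condition fails for this subset.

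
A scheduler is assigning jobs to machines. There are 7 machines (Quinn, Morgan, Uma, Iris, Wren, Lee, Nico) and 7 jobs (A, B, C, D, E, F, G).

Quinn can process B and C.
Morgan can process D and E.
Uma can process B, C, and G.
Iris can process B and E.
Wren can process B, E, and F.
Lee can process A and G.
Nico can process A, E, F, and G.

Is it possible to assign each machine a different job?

Yes

For example, pair Quinn→C, Morgan→D, Uma→G, Iris→B, Wren→F, Lee→A, Nico→E.
All 7 machines are covered.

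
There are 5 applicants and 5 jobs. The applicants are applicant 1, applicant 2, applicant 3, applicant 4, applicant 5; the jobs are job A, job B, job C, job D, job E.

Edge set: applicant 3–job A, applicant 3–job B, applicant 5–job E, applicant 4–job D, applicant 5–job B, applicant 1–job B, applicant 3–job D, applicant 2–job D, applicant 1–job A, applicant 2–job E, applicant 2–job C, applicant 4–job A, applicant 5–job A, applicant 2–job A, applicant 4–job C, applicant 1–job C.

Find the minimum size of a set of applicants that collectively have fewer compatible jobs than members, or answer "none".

none

A matching saturating every applicant exists, for instance applicant 1→job C, applicant 2→job E, applicant 3→job B, applicant 4→job D, applicant 5→job A.
By Hall's marriage theorem, this means |N(S)| ≥ |S| for every subset S, so no violating subset exists.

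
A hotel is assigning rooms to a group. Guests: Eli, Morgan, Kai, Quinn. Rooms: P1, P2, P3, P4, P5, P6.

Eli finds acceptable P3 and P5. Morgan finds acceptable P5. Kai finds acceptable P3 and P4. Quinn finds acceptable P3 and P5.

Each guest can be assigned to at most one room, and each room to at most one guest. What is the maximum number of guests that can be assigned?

3

For example, pair Eli→P3, Morgan→P5, Kai→P4.
The set {Eli, Morgan, Quinn} has only 2 neighbours ({P3, P5}), so by Hall's theorem at most 3 of the 4 guests can be matched.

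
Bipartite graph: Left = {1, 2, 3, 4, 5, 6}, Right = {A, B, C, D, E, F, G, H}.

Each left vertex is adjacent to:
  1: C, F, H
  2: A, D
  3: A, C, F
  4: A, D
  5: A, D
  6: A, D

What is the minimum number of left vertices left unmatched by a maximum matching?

For example, pair 1–C, 2–A, 3–F, 4–D.
The set {2, 4, 5, 6} has only 2 neighbours ({A, D}), so by Hall's theorem at most 4 of the 6 left vertices can be matched.
That matches 4 of the 6, leaving 2 unmatched; no matching can do better.

2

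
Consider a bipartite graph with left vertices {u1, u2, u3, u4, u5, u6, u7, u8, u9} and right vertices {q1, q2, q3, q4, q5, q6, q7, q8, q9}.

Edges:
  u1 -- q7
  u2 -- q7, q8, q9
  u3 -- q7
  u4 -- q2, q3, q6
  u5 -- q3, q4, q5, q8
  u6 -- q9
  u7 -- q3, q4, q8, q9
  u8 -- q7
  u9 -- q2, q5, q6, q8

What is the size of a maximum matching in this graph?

7

A valid assignment of size 7: u1-q7, u2-q8, u4-q6, u5-q5, u6-q9, u7-q4, u9-q2.
The set {u1, u3, u8} has only 1 neighbour ({q7}), so by Hall's theorem at most 7 of the 9 left vertices can be matched.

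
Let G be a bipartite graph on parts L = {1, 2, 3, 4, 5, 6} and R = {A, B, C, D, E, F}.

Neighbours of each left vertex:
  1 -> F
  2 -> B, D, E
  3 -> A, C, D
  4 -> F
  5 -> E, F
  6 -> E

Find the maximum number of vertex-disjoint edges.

A valid assignment of size 4: 1-F, 2-B, 3-C, 5-E.
The set {1, 4, 5, 6} has only 2 neighbours ({E, F}), so by Hall's theorem at most 4 of the 6 left vertices can be matched.

4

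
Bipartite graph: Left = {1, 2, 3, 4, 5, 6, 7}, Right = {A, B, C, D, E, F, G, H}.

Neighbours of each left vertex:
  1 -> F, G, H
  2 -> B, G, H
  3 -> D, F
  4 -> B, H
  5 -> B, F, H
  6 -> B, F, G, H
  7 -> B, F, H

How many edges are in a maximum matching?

5

One maximum matching: 1-F, 2-G, 3-D, 4-H, 5-B.
The set {1, 2, 4, 5, 6, 7} has only 4 neighbours ({B, F, G, H}), so by Hall's theorem at most 5 of the 7 left vertices can be matched.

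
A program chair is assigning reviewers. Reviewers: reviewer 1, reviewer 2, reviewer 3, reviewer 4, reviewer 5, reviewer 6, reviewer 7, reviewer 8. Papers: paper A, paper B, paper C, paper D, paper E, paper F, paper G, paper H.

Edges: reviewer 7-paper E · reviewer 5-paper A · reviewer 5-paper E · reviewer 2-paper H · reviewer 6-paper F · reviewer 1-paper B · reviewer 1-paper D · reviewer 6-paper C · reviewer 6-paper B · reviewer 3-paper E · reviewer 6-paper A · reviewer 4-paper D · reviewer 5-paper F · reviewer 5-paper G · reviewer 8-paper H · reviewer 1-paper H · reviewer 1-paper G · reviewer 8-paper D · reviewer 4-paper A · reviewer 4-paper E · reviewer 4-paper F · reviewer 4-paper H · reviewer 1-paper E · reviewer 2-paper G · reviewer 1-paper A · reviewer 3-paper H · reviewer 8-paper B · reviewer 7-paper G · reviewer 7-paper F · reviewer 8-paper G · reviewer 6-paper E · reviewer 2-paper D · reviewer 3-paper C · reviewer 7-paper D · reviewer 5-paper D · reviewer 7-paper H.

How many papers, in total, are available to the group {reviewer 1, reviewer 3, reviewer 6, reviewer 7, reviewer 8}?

The union of neighbours of {reviewer 1, reviewer 3, reviewer 6, reviewer 7, reviewer 8} is {paper A, paper B, paper C, paper D, paper E, paper F, paper G, paper H}, which has 8 elements.
Since |N(S)| = 8 ≥ |S| = 5, Hall's condition holds for this subset.

8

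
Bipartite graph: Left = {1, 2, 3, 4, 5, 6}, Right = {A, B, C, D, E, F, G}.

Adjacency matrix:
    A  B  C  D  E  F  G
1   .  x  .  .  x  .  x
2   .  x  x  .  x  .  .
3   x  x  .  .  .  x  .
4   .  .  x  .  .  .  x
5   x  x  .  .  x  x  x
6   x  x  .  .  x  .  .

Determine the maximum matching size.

One maximum matching: 1–E, 2–C, 3–F, 4–G, 5–A, 6–B.
All 6 left vertices are matched, so no larger matching exists.

6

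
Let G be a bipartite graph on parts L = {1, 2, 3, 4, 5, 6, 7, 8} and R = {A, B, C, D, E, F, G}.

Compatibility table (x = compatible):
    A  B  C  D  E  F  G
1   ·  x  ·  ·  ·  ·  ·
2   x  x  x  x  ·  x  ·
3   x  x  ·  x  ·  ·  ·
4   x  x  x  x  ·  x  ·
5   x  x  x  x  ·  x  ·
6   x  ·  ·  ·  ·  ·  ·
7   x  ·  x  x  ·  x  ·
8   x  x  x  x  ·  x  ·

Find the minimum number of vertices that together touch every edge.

5

{A, B, C, D, F} is a vertex cover of size 5: every edge has an endpoint in this set.
No smaller cover exists because 1–B, 2–C, 3–D, 4–F, 5–A is a matching of size 5, and a cover must include an endpoint of each of these disjoint edges (König's theorem).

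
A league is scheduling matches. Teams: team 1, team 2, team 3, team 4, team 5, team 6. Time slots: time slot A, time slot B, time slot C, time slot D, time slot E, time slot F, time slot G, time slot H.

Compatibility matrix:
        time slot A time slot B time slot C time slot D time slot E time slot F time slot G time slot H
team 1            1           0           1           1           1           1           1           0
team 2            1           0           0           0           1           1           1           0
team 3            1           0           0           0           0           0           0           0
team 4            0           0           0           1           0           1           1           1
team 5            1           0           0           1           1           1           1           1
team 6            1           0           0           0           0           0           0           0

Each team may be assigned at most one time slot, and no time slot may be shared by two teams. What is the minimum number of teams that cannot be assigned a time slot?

1

For example, pair team 1→time slot C, team 2→time slot G, team 3→time slot A, team 4→time slot F, team 5→time slot E.
The set {team 3, team 6} has only 1 neighbour ({time slot A}), so by Hall's theorem at most 5 of the 6 teams can be matched.
That matches 5 of the 6, leaving 1 unmatched; no matching can do better.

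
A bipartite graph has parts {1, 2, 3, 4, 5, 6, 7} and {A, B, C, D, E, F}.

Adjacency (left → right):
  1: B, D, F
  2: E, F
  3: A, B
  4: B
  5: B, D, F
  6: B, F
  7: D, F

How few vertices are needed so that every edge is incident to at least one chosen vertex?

5

{2, 3, B, D, F} is a vertex cover of size 5: every edge has an endpoint in this set.
No smaller cover exists because 1–D, 2–E, 3–A, 4–B, 5–F is a matching of size 5, and a cover must include an endpoint of each of these disjoint edges (König's theorem).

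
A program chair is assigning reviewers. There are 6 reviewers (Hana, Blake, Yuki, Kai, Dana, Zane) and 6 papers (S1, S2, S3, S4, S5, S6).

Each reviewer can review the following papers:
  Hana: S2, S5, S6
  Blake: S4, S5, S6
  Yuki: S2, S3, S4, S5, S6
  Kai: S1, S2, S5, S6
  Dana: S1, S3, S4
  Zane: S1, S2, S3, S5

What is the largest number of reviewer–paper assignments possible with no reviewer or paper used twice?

6

A valid assignment of size 6: Hana→S5, Blake→S4, Yuki→S6, Kai→S1, Dana→S3, Zane→S2.
All 6 reviewers are matched, so no larger matching exists.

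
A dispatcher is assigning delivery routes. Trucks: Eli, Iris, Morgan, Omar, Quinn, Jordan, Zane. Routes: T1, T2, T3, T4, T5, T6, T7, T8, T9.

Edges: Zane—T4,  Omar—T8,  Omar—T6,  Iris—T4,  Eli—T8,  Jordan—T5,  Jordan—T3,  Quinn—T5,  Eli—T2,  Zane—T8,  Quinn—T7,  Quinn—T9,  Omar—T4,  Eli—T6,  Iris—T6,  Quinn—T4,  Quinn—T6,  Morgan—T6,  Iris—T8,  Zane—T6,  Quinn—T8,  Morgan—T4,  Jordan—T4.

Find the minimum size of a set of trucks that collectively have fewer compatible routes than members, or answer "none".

4

Take S = {Iris, Morgan, Omar, Zane}. Its neighbourhood is {T4, T6, T8}, so |N(S)| = 3 < |S| = 4.
Every subset of size less than 4 has at least as many neighbours as members, so 4 is the minimum.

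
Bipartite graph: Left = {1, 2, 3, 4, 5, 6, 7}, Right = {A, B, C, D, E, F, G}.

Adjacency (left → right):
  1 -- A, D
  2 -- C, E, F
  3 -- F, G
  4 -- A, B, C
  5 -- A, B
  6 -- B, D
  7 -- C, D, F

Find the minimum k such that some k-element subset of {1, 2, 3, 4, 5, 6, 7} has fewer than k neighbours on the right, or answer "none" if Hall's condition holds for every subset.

none

A matching saturating every left vertex exists, for instance 1→D, 2→E, 3→G, 4→C, 5→A, 6→B, 7→F.
By Hall's marriage theorem, this means |N(S)| ≥ |S| for every subset S, so no violating subset exists.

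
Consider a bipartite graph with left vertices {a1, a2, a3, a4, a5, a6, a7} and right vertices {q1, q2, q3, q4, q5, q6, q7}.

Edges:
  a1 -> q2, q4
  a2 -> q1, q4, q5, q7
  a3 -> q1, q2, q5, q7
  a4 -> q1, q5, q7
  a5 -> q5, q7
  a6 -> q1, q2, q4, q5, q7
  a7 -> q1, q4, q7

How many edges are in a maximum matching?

A valid assignment of size 5: a1→q4, a2→q1, a3→q2, a4→q5, a5→q7.
The set {a1, a2, a3, a4, a5, a6, a7} has only 5 neighbours ({q1, q2, q4, q5, q7}), so by Hall's theorem at most 5 of the 7 left vertices can be matched.

5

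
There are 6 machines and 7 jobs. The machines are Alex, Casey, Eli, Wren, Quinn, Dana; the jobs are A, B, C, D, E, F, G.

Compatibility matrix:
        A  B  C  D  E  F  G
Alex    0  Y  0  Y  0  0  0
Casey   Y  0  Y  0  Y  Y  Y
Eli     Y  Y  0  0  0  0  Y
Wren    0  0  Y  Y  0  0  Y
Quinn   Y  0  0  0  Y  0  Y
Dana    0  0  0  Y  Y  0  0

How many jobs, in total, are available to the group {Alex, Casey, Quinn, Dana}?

The union of neighbours of {Alex, Casey, Quinn, Dana} is {A, B, C, D, E, F, G}, which has 7 elements.
Since |N(S)| = 7 ≥ |S| = 4, Hall's condition holds for this subset.

7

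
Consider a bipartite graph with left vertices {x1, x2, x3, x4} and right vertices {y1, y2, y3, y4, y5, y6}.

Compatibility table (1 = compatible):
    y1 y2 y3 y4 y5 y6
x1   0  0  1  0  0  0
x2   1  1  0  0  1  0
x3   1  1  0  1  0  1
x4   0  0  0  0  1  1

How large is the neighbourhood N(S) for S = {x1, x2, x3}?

The union of neighbours of {x1, x2, x3} is {y1, y2, y3, y4, y5, y6}, which has 6 elements.
Since |N(S)| = 6 ≥ |S| = 3, Hall's condition holds for this subset.

6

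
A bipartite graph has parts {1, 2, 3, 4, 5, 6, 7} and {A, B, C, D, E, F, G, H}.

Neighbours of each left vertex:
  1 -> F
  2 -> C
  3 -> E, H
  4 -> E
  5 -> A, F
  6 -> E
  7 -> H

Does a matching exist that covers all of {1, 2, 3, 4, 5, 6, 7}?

The set {3, 4, 6, 7} has only 2 neighbours ({E, H}), so by Hall's theorem at most 5 of the 7 left vertices can be matched.
Hence no matching covers every left vertex.

No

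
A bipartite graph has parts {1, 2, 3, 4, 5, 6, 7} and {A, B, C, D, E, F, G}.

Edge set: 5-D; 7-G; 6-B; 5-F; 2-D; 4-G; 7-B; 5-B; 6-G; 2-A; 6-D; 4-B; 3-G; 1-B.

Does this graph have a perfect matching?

No

The set {1, 3, 4, 7} has only 2 neighbours ({B, G}), so by Hall's theorem at most 5 of the 7 left vertices can be matched.
Hence no matching covers every left vertex.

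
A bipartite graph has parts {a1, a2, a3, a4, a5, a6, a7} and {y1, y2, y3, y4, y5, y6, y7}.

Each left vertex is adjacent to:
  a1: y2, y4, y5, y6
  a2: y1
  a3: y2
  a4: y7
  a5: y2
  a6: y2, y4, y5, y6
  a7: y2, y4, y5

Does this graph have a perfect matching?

The set {a3, a5} has only 1 neighbour ({y2}), so by Hall's theorem at most 6 of the 7 left vertices can be matched.
Hence no matching covers every left vertex.

No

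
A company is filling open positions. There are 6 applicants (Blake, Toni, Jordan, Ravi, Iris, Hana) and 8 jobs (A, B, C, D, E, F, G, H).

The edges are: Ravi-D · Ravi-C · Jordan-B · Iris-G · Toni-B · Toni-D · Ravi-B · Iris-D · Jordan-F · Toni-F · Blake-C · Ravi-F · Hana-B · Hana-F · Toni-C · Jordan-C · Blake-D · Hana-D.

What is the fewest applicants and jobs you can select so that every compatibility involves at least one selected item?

5

{Iris, B, C, D, F} is a vertex cover of size 5: every edge has an endpoint in this set.
No smaller cover exists because Blake–D, Toni–C, Jordan–F, Ravi–B, Iris–G is a matching of size 5, and a cover must include an endpoint of each of these disjoint edges (König's theorem).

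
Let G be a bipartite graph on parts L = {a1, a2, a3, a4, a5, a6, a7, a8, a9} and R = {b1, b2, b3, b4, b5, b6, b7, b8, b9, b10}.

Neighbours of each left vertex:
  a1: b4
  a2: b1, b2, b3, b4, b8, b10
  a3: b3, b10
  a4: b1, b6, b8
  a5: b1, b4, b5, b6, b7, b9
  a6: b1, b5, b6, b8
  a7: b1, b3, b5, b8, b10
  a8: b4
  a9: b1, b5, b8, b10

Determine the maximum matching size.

One maximum matching: a1→b4, a2→b1, a3→b3, a4→b6, a5→b7, a6→b8, a7→b10, a9→b5.
The set {a1, a8} has only 1 neighbour ({b4}), so by Hall's theorem at most 8 of the 9 left vertices can be matched.

8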